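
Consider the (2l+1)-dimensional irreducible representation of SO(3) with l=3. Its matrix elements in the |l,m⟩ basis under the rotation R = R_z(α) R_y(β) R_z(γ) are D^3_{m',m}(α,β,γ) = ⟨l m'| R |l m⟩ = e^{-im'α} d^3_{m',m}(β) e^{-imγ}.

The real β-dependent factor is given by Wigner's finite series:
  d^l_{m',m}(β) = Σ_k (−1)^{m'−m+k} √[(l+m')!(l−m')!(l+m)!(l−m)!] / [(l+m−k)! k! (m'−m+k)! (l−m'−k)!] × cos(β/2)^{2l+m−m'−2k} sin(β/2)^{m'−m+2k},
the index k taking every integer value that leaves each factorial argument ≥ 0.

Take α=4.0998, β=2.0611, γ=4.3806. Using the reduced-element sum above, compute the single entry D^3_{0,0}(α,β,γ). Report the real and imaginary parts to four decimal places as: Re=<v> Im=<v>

First d^3_{0,0}(β=2.0611), then the phase factors e^{-i(0)α} and e^{-i(0)γ}:
c=cos(2.0611/2)=0.514347, s=sin(2.0611/2)=0.857582; N=√[6·6·6·6]=36.000000
The bounds max(0,m−m')=0 and min(l+m,l−m')=3 give 4 terms
  k=0: (−1)^0·36.0000/(36)·0.5143^6·0.8576^0 = +0.018516
  k=1: (−1)^1·36.0000/(4)·0.5143^4·0.8576^2 = -0.463254
  k=2: (−1)^2·36.0000/(4)·0.5143^2·0.8576^4 = +1.287828
  k=3: (−1)^3·36.0000/(36)·0.5143^0·0.8576^6 = -0.397790
d^3_{0,0}(2.0611) = +0.018516 -0.463254 +1.287828 -0.397790 = +0.445300
Attach z-rotation phases: D = e^{-i(0)(4.0998)}·(+0.445300)·e^{-i(0)(4.3806)} = +0.445300+0.000000i

Re=0.4453 Im=0.0000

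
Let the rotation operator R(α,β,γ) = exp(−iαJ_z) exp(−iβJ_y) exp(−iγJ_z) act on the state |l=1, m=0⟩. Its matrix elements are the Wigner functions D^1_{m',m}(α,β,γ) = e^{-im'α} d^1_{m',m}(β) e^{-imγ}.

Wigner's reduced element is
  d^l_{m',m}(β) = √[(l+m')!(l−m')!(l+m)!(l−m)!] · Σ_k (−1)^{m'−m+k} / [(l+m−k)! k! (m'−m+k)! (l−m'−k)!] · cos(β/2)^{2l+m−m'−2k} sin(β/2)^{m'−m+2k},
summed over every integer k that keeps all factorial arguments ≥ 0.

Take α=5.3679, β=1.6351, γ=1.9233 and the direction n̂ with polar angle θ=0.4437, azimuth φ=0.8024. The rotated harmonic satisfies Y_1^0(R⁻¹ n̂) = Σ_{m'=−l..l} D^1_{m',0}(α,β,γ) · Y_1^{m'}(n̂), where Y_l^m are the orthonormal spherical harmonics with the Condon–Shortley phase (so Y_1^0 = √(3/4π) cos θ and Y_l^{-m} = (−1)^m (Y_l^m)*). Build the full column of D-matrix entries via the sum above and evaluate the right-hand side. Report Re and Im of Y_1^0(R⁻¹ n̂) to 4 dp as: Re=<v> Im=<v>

Re=-0.0590 Im=0.0000

Need the full column D^1_{m',0} for m'=−1..1 at α=5.3679, β=1.6351, γ=1.9233.
cos(β/2)=0.684010, sin(β/2)=0.729472
d^1_{-1,0}: single k=1 term ⇒ +0.705645;  D = +0.430136-0.559391i
d^1_{0,0}: k∈[0..1] ⇒ +0.467870 -0.532130 = -0.064259;  D = -0.064259+0.000000i
d^1_{1,0}: single k=0 term ⇒ -0.705645;  D = -0.430136-0.559391i
Y_1^{m'}(θ=0.4437,φ=0.8024) and Σ D·Y over m':
  (+0.4301-0.5594i)·(+0.1031-0.1066i)  (-0.0643+0.0000i)·(+0.4413+0.0000i)  (-0.4301-0.5594i)·(-0.1031-0.1066i)
Y_1^0(R⁻¹ n̂) = -0.058993+0.000000i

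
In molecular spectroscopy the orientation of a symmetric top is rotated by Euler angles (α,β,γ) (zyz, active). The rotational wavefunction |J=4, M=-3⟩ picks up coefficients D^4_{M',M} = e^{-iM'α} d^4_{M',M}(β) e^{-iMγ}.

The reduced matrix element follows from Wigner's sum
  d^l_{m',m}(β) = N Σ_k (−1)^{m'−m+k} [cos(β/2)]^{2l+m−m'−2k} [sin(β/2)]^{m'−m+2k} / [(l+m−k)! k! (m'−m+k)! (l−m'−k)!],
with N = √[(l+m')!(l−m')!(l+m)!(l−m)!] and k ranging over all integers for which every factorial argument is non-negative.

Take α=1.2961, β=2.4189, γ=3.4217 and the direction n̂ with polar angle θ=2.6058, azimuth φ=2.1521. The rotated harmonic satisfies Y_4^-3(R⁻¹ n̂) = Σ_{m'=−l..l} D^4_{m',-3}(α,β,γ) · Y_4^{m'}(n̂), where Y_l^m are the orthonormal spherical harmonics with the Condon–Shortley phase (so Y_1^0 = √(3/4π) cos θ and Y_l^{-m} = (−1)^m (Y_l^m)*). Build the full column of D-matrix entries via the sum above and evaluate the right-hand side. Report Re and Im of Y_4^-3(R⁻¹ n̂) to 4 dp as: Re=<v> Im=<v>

Need the full column D^4_{m',-3} for m'=−4..4 at α=1.2961, β=2.4189, γ=3.4217.
cos(β/2)=0.353534, sin(β/2)=0.935422
d^4_{-4,-3}: single k=1 term ⇒ +0.001826;  D = -0.001766+0.000467i
d^4_{-3,-3}: k∈[0..1] ⇒ +0.000244 -0.011959 = -0.011715;  D = +0.000190-0.011714i
d^4_{-2,-3}: k∈[0..1] ⇒ -0.002416 +0.050741 = +0.048326;  D = +0.046295+0.013862i
d^4_{-1,-3}: k∈[0..1] ⇒ +0.013560 -0.158224 = -0.144664;  D = -0.077532+0.122133i
d^4_{0,-3}: k∈[0..1] ⇒ -0.053486 +0.374451 = +0.320964;  D = -0.214155-0.239073i
d^4_{1,-3}: k∈[0..1] ⇒ +0.158224 -0.664626 = -0.506401;  D = +0.454707-0.222898i
d^4_{2,-3}: k∈[0..1] ⇒ -0.355235 +0.828986 = +0.473751;  D = +0.085320+0.466005i
d^4_{3,-3}: k∈[0..1] ⇒ +0.586145 -0.586219 = -0.000074;  D = -0.000073-0.000007i
d^4_{4,-3}: single k=0 term ⇒ -0.626655;  D = -0.225621+0.584629i
Y_4^{m'}(θ=2.6058,φ=2.1521) and Σ D·Y over m':
  (-0.0018+0.0005i)·(-0.0206-0.0219i)  (+0.0002-0.0117i)·(-0.1411+0.0247i)  (+0.0463+0.0139i)·(-0.1445+0.3341i)  (-0.0775+0.1221i)·(+0.2481+0.3776i)  (-0.2142-0.2391i)·(-0.0051+0.0000i)  (+0.4547-0.2229i)·(-0.2481+0.3776i)  (+0.0853+0.4660i)·(-0.1445-0.3341i)  (-0.0001-0.0000i)·(+0.1411+0.0247i)  (-0.2256+0.5846i)·(-0.0206+0.0219i)
Y_4^-3(R⁻¹ n̂) = +0.031286+0.131550i

Re=0.0313 Im=0.1316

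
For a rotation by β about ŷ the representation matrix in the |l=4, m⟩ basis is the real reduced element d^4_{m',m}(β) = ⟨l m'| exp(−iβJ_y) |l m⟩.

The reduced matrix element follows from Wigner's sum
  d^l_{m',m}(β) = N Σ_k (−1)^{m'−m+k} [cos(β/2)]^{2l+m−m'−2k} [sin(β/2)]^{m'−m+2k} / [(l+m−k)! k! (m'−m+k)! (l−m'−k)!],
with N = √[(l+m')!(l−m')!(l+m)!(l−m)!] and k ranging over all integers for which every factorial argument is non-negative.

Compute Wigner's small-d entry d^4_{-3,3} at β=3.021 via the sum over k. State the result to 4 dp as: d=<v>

d=-0.9604

d^4_{-3,3}(β=3.021) via Wigner's sum:
c=cos(3.021/2)=0.060260, s=sin(3.021/2)=0.998183; N=√[1·5040·5040·1]=5040.000000
Admissible k: 6..7 (factorial args all ≥0)
  k=6: (−1)^0·5040.0000/(720)·0.0603^2·0.9982^6 = +0.025143
  k=7: (−1)^1·5040.0000/(5040)·0.0603^0·0.9982^8 = -0.985554
d^4_{-3,3}(3.021) = +0.025143 -0.985554 = -0.960411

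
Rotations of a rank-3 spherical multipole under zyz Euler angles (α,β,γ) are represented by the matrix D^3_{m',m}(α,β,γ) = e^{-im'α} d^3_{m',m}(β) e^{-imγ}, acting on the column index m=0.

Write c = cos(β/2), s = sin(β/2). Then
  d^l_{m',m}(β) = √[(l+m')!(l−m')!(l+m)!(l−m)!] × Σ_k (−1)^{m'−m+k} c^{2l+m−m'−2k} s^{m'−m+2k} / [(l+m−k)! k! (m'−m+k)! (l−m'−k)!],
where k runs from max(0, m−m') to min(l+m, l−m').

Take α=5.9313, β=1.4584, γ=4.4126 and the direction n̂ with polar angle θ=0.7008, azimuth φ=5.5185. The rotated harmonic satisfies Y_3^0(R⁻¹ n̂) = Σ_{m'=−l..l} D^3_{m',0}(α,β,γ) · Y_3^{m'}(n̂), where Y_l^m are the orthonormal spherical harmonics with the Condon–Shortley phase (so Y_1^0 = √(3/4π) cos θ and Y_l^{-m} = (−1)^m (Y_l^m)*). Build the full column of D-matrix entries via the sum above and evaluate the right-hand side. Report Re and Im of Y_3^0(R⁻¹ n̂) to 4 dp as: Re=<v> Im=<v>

Need the full column D^3_{m',0} for m'=−3..3 at α=5.9313, β=1.4584, γ=4.4126.
cos(β/2)=0.745708, sin(β/2)=0.666273
d^3_{-3,0}: single k=3 term ⇒ +0.548502;  D = +0.270223-0.477319i
d^3_{-2,0}: k∈[2..3] ⇒ +0.751865 -0.600216 = +0.151649;  D = +0.115618-0.098132i
d^3_{-1,0}: k∈[1..3] ⇒ +0.532214 -1.274603 +0.339173 = -0.403216;  D = -0.378509+0.138976i
d^3_{0,0}: k∈[0..3] ⇒ +0.171954 -1.235440 +0.986255 -0.087481 = -0.164712;  D = -0.164712+0.000000i
d^3_{1,0}: k∈[0..2] ⇒ -0.532214 +1.274603 -0.339173 = +0.403216;  D = +0.378509+0.138976i
d^3_{2,0}: k∈[0..1] ⇒ +0.751865 -0.600216 = +0.151649;  D = +0.115618+0.098132i
d^3_{3,0}: single k=0 term ⇒ -0.548502;  D = -0.270223-0.477319i
Y_3^{m'}(θ=0.7008,φ=5.5185) and Σ D·Y over m':
  (+0.2702-0.4773i)·(-0.0740+0.0839i)  (+0.1156-0.0981i)·(+0.0135+0.3245i)  (-0.3785+0.1390i)·(+0.2889+0.2771i)  (-0.1647+0.0000i)·(-0.0225+0.0000i)  (+0.3785+0.1390i)·(-0.2889+0.2771i)  (+0.1156+0.0981i)·(+0.0135-0.3245i)  (-0.2702-0.4773i)·(+0.0740+0.0839i)
Y_3^0(R⁻¹ n̂) = -0.185158+0.000000i

Re=-0.1852 Im=0.0000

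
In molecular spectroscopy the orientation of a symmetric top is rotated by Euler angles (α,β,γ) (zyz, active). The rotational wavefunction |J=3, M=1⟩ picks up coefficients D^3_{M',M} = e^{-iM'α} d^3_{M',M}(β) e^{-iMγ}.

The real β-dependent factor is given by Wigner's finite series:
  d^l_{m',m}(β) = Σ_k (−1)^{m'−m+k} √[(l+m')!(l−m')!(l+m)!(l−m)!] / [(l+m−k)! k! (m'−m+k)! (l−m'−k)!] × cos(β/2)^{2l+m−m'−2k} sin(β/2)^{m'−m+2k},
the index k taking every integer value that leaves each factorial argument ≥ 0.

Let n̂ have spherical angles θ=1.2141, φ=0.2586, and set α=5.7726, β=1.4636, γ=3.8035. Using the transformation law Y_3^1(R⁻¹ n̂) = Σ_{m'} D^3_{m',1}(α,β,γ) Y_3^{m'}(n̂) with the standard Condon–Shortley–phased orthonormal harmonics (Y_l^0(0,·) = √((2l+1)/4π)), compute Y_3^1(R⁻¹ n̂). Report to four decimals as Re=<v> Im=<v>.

Re=0.0888 Im=0.3307

Need the full column D^3_{m',1} for m'=−3..3 at α=5.7726, β=1.4636, γ=3.8035.
cos(β/2)=0.743973, sin(β/2)=0.668210
d^3_{-3,1}: single k=4 term ⇒ +0.427377;  D = +0.249317+0.347120i
d^3_{-2,1}: k∈[3..4] ⇒ +0.777034 -0.313416 = +0.463617;  D = +0.051946+0.460698i
d^3_{-1,1}: k∈[2..4] ⇒ +0.820739 -0.882786 +0.089018 = +0.026971;  D = -0.010461+0.024860i
d^3_{0,1}: k∈[1..3] ⇒ +0.527581 -1.276797 +0.343330 = -0.405886;  D = +0.320171-0.249467i
d^3_{1,1}: k∈[0..2] ⇒ +0.169567 -1.094319 +0.662090 = -0.262662;  D = +0.259660-0.039595i
d^3_{2,1}: k∈[0..1] ⇒ -0.481613 +0.777034 = +0.295421;  D = -0.276560-0.103865i
d^3_{3,1}: single k=0 term ⇒ +0.529785;  D = -0.341681-0.404878i
Y_3^{m'}(θ=1.2141,φ=0.2586) and Σ D·Y over m':
  (+0.2493+0.3471i)·(+0.2451-0.2404i)  (+0.0519+0.4607i)·(+0.2724-0.1549i)  (-0.0105+0.0249i)·(-0.1143+0.0302i)  (+0.3202-0.2495i)·(-0.3115+0.0000i)  (+0.2597-0.0396i)·(+0.1143+0.0302i)  (-0.2766-0.1039i)·(+0.2724+0.1549i)  (-0.3417-0.4049i)·(-0.2451-0.2404i)
Y_3^1(R⁻¹ n̂) = +0.088830+0.330654i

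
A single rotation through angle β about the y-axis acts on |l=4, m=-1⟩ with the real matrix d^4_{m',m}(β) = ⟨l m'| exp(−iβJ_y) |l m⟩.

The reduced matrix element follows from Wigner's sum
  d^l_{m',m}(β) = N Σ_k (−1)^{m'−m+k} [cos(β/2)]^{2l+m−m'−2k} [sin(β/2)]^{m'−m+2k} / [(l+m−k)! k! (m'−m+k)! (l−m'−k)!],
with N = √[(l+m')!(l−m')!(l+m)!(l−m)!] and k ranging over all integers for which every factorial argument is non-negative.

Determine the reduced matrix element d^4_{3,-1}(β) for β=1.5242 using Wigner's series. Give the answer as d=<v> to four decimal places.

d=0.3733

d^4_{3,-1}(β=1.5242) via Wigner's sum:
With c≡cos(β/2)=0.723388 and s≡sin(β/2)=0.690442, N=[5040·1·6·120]^{1/2}=1904.940944
The bounds max(0,m−m')=0 and min(l+m,l−m')=1 give 2 terms
  k=0: (−1)^4·1904.9409/(144)·0.7234^4·0.6904^4 = +0.823213
  k=1: (−1)^5·1904.9409/(240)·0.7234^2·0.6904^6 = -0.449962
d^4_{3,-1}(1.5242) = +0.823213 -0.449962 = +0.373251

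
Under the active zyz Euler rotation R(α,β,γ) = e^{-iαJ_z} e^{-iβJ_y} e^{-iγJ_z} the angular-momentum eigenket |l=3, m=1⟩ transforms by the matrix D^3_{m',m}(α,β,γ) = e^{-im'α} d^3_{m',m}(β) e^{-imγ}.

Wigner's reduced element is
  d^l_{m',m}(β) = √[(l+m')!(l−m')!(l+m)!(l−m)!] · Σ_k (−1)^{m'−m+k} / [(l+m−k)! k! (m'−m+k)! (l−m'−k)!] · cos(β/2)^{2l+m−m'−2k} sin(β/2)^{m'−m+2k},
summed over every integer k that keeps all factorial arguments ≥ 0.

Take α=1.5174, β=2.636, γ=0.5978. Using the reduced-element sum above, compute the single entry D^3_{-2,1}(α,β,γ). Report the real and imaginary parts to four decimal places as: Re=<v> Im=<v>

Re=0.4443 Im=-0.3777

Split into d^3_{-2,1}(β=2.636) × two z-phases.
c=cos(2.636/2)=0.250112, s=sin(2.636/2)=0.968217; N=√[1·120·24·2]=75.894664
Admissible k: 3..4 (factorial args all ≥0)
  k=3: (−1)^0·75.8947/(12)·0.2501^3·0.9682^3 = +0.089816
  k=4: (−1)^1·75.8947/(24)·0.2501^1·0.9682^5 = -0.672974
d^3_{-2,1}(2.636) = +0.089816 -0.672974 = -0.583158
Attach z-rotation phases: D = e^{-i(-2)(1.5174)}·(-0.583158)·e^{-i(1)(0.5978)} = +0.444294-0.377725i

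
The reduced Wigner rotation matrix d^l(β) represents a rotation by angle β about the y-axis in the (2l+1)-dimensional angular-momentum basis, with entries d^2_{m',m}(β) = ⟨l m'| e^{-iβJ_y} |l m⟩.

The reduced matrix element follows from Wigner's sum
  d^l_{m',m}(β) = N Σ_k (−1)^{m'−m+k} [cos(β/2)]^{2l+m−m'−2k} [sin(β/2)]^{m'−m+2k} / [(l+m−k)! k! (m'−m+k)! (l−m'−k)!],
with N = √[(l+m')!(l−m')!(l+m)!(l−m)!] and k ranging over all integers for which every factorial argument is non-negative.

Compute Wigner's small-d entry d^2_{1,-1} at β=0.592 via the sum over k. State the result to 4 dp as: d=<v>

d^2_{1,-1}(β=0.592) via Wigner's sum:
With c≡cos(β/2)=0.956511 and s≡sin(β/2)=0.291697, N=[6·1·1·6]^{1/2}=6.000000
Admissible k: 0..1 (factorial args all ≥0)
  k=0: (−1)^2·6.0000/(2)·0.9565^2·0.2917^2 = +0.233541
  k=1: (−1)^3·6.0000/(6)·0.9565^0·0.2917^4 = -0.007240
d^2_{1,-1}(0.592) = +0.233541 -0.007240 = +0.226301

d=0.2263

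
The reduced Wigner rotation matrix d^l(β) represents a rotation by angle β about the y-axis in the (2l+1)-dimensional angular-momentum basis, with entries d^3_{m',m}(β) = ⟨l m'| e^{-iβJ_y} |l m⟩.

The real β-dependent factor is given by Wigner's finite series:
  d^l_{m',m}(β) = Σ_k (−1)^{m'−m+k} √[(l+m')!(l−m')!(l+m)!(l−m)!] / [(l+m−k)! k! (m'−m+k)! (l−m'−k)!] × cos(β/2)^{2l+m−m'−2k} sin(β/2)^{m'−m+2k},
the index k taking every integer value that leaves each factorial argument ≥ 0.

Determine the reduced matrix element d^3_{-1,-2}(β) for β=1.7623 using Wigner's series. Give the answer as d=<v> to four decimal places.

d^3_{-1,-2}(β=1.7623) via Wigner's sum:
Half-angle: c=0.636264, s=0.771471. N=√(2·24·1·120)=75.894664
Admissible k: 0..1 (factorial args all ≥0)
  k=0: (−1)^1·75.8947/(24)·0.6363^5·0.7715^1 = -0.254394
  k=1: (−1)^2·75.8947/(12)·0.6363^3·0.7715^3 = +0.748000
d^3_{-1,-2}(1.7623) = -0.254394 +0.748000 = +0.493606

d=0.4936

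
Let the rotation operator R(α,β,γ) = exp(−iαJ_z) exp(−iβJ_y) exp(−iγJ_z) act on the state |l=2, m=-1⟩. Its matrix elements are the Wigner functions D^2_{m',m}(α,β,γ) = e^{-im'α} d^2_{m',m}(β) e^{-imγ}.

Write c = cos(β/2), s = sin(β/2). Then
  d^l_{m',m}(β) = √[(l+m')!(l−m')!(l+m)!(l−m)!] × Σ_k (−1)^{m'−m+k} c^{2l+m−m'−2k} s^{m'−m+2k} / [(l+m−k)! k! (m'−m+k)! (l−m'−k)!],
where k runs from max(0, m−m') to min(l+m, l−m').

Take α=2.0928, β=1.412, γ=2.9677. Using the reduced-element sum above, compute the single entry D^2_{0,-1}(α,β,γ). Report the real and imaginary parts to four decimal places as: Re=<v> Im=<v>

D^2_{0,-1}(2.0928,1.412,2.9677) = e^{-i·0·2.0928}·d^2_{0,-1}(1.412)·e^{-i·-1·2.9677}. Compute d first:
With c≡cos(β/2)=0.760963 and s≡sin(β/2)=0.648795, N=[2·2·1·6]^{1/2}=4.898979
The bounds max(0,m−m')=0 and min(l+m,l−m')=1 give 2 terms
  k=0: (−1)^1·4.8990/(2)·0.7610^3·0.6488^1 = -0.700284
  k=1: (−1)^2·4.8990/(2)·0.7610^1·0.6488^3 = +0.509052
d^2_{0,-1}(1.412) = -0.700284 +0.509052 = -0.191232
Attach z-rotation phases: D = e^{-i(0)(2.0928)}·(-0.191232)·e^{-i(-1)(2.9677)} = +0.188348-0.033086i

Re=0.1883 Im=-0.0331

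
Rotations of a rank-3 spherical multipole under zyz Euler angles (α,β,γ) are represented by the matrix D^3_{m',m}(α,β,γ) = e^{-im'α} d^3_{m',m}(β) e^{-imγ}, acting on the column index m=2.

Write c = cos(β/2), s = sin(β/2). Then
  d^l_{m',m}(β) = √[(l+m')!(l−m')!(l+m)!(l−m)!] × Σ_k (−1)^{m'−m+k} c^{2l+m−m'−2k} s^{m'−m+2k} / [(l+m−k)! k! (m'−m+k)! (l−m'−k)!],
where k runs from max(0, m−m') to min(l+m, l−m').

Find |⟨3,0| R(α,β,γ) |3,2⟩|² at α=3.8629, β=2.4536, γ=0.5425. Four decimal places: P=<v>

P=0.1819

D^3_{0,2}(3.8629,2.4536,0.5425) = e^{-i·0·3.8629}·d^3_{0,2}(2.4536)·e^{-i·2·0.5425}. Compute d first:
c=cos(2.4536/2)=0.337252, s=sin(2.4536/2)=0.941414; N=√[6·6·120·1]=65.726707
k: max(0,(2)−(0))=2 … min(3+(2),3−(0))=3
  k=2: (−1)^0·65.7267/(12)·0.3373^4·0.9414^2 = +0.062797
  k=3: (−1)^1·65.7267/(12)·0.3373^2·0.9414^4 = -0.489320
d^3_{0,2}(2.4536) = +0.062797 -0.489320 = -0.426523
|D^3_{0,2}|² = |d^3_{0,2}(β)|² = (-0.426523)² = 0.181922 (the z-rotation phases have unit modulus)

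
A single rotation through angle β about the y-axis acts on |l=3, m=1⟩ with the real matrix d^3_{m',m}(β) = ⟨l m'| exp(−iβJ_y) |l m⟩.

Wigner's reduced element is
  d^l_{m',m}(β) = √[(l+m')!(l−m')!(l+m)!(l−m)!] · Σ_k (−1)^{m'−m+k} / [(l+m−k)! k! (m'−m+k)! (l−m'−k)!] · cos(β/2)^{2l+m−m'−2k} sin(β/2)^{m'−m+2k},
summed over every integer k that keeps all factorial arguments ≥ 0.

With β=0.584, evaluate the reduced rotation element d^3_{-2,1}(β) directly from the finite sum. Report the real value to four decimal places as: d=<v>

d=0.1265

d^3_{-2,1}(β=0.584) via Wigner's sum:
Half-angle: c=0.957670, s=0.287868. N=√(1·120·24·2)=75.894664
k∈{3,4} keeps every argument non-negative
  k=3: (−1)^0·75.8947/(12)·0.9577^3·0.2879^3 = +0.132513
  k=4: (−1)^1·75.8947/(24)·0.9577^1·0.2879^5 = -0.005987
d^3_{-2,1}(0.584) = +0.132513 -0.005987 = +0.126526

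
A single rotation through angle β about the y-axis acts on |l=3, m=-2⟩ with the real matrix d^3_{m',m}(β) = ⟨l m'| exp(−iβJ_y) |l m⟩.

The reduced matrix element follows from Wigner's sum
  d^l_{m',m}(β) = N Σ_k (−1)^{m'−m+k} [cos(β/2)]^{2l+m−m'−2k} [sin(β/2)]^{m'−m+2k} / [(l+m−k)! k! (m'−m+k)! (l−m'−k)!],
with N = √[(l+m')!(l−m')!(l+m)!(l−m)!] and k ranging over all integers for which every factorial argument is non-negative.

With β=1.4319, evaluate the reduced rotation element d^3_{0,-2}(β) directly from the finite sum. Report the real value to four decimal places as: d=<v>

d=0.1859

d^3_{0,-2}(β=1.4319) via Wigner's sum:
Half-angle: c=0.754470, s=0.656334. N=√(6·6·1·120)=65.726707
k: max(0,(-2)−(0))=0 … min(3+(-2),3−(0))=1
  k=0: (−1)^2·65.7267/(12)·0.7545^4·0.6563^2 = +0.764503
  k=1: (−1)^3·65.7267/(12)·0.7545^2·0.6563^4 = -0.578556
d^3_{0,-2}(1.4319) = +0.764503 -0.578556 = +0.185947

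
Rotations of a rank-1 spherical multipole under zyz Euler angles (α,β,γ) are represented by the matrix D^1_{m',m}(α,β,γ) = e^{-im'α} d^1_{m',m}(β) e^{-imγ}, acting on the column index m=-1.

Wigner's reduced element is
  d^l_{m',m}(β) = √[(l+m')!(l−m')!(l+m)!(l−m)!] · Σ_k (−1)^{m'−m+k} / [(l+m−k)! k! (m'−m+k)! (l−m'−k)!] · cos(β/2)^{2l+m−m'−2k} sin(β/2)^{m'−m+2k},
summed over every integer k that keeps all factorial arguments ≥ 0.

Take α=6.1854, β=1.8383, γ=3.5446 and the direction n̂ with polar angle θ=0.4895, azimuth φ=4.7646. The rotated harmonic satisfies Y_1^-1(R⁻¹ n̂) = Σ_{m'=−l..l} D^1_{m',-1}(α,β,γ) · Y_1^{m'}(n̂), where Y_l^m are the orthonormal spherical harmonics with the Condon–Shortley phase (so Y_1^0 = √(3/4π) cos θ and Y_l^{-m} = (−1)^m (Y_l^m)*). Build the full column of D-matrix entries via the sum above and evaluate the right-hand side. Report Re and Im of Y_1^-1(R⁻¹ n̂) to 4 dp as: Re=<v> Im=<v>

Need the full column D^1_{m',-1} for m'=−1..1 at α=6.1854, β=1.8383, γ=3.5446.
cos(β/2)=0.606496, sin(β/2)=0.795086
d^1_{-1,-1}: single k=0 term ⇒ +0.367838;  D = -0.350836-0.110537i
d^1_{0,-1}: single k=0 term ⇒ -0.681958;  D = +0.627323+0.267455i
d^1_{1,-1}: single k=0 term ⇒ +0.632162;  D = -0.554534-0.303514i
Y_1^{m'}(θ=0.4895,φ=4.7646) and Σ D·Y over m':
  (-0.3508-0.1105i)·(+0.0085+0.1622i)  (+0.6273+0.2675i)·(+0.4312+0.0000i)  (-0.5545-0.3035i)·(-0.0085+0.1622i)
Y_1^-1(R⁻¹ n̂) = +0.339414-0.029904i

Re=0.3394 Im=-0.0299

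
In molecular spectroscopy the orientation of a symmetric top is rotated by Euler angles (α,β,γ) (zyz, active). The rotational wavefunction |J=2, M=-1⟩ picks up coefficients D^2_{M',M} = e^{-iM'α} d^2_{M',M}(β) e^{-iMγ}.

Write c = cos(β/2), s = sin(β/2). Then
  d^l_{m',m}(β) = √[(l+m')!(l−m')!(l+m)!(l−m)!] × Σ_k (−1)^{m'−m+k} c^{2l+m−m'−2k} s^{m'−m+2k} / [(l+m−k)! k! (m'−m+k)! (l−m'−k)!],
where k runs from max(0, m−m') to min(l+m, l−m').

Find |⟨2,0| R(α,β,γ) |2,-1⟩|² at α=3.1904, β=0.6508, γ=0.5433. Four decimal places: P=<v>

P=0.3485

Split into d^2_{0,-1}(β=0.6508) × two z-phases.
c=cos(0.6508/2)=0.947523, s=sin(0.6508/2)=0.319688; N=√[2·2·1·6]=4.898979
Admissible k: 0..1 (factorial args all ≥0)
  k=0: (−1)^1·4.8990/(2)·0.9475^3·0.3197^1 = -0.666148
  k=1: (−1)^2·4.8990/(2)·0.9475^1·0.3197^3 = +0.075830
d^2_{0,-1}(0.6508) = -0.666148 +0.075830 = -0.590318
|D^2_{0,-1}|² = |d^2_{0,-1}(β)|² = (-0.590318)² = 0.348475 (the z-rotation phases have unit modulus)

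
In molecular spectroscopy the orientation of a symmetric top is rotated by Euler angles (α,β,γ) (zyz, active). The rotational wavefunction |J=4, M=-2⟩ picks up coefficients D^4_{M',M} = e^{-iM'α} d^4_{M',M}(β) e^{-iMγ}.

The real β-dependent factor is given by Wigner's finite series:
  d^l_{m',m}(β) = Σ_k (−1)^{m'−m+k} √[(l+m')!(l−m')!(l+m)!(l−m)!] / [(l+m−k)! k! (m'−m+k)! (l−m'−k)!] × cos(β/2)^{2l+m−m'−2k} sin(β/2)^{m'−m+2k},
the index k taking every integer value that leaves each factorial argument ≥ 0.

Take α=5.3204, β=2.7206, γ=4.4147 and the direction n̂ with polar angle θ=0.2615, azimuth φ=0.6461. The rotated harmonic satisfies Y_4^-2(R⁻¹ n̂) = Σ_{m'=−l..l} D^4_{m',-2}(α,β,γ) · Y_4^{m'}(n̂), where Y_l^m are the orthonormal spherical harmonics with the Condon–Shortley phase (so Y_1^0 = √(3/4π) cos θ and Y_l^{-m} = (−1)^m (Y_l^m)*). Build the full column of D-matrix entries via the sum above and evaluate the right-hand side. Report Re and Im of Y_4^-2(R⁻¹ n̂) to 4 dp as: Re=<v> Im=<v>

Re=-0.2701 Im=-0.1788

Need the full column D^4_{m',-2} for m'=−4..4 at α=5.3204, β=2.7206, γ=4.4147.
cos(β/2)=0.208945, sin(β/2)=0.977927
d^4_{-4,-2}: single k=2 term ⇒ +0.000421;  D = +0.000111-0.000406i
d^4_{-3,-2}: k∈[1..2] ⇒ +0.000064 -0.004181 = -0.004117;  D = -0.003879+0.001381i
d^4_{-2,-2}: k∈[0..2] ⇒ +0.000004 -0.000955 +0.026149 = +0.025197;  D = +0.020498+0.014654i
d^4_{-1,-2}: k∈[0..2] ⇒ -0.000072 +0.007901 -0.115384 = -0.107555;  D = +0.001359-0.107546i
d^4_{0,-2}: k∈[0..2] ⇒ +0.000755 -0.044101 +0.362265 = +0.318919;  D = -0.264045+0.178857i
d^4_{1,-2}: k∈[0..2] ⇒ -0.005267 +0.173076 -0.758254 = -0.590446;  D = +0.551040+0.212086i
d^4_{2,-2}: k∈[0..2] ⇒ +0.026149 -0.458233 +0.836474 = +0.404390;  D = -0.096362-0.392742i
d^4_{3,-2}: k∈[0..1] ⇒ -0.091583 +0.668718 = +0.577134;  D = +0.381499-0.433062i
d^4_{4,-2}: single k=0 term ⇒ +0.202062;  D = +0.200746+0.023019i
Y_4^{m'}(θ=0.2615,φ=0.6461) and Σ D·Y over m':
  (+0.0001-0.0004i)·(-0.0017-0.0010i)  (-0.0039+0.0014i)·(-0.0075-0.0195i)  (+0.0205+0.0147i)·(+0.0340-0.1189i)  (+0.0014-0.1075i)·(+0.3332-0.2513i)  (-0.2640+0.1789i)·(+0.5800+0.0000i)  (+0.5510+0.2121i)·(-0.3332-0.2513i)  (-0.0964-0.3927i)·(+0.0340+0.1189i)  (+0.3815-0.4331i)·(+0.0075-0.0195i)  (+0.2007+0.0230i)·(-0.0017+0.0010i)
Y_4^-2(R⁻¹ n̂) = -0.270054-0.178770i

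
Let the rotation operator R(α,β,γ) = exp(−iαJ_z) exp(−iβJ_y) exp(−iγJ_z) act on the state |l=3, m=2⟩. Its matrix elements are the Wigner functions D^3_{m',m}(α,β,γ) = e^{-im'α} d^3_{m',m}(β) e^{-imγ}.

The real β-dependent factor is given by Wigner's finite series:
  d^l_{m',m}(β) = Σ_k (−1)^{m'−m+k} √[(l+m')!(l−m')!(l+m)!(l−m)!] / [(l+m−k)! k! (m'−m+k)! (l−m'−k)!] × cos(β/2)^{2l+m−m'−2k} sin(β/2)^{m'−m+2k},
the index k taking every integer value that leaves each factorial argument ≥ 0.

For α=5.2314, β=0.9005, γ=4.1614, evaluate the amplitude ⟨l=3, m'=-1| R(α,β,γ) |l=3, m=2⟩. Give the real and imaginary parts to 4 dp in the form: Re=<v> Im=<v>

First d^3_{-1,2}(β=0.9005), then the phase factors e^{-i(-1)α} and e^{-i(2)γ}:
Half-angle: c=0.900338, s=0.435191. N=√(2·24·120·1)=75.894664
k∈{3,4} keeps every argument non-negative
  k=3: (−1)^0·75.8947/(12)·0.9003^3·0.4352^3 = +0.380440
  k=4: (−1)^1·75.8947/(24)·0.9003^1·0.4352^5 = -0.044443
d^3_{-1,2}(0.9005) = +0.380440 -0.044443 = +0.335997
Attach z-rotation phases: D = e^{-i(-1)(5.2314)}·(+0.335997)·e^{-i(2)(4.1614)} = -0.335574-0.016857i

Re=-0.3356 Im=-0.0169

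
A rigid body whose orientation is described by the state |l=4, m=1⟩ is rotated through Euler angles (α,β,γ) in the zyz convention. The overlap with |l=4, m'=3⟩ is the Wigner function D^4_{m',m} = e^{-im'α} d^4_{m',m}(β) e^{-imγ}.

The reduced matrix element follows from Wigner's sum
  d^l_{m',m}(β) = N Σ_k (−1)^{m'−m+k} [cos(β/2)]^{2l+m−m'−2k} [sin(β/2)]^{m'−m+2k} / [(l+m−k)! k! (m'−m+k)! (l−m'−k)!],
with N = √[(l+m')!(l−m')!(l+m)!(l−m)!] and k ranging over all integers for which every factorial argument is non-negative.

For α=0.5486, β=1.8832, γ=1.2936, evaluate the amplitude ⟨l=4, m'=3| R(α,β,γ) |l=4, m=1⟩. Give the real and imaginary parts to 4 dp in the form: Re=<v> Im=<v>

First d^4_{3,1}(β=1.8832), then the phase factors e^{-i(3)α} and e^{-i(1)γ}:
c=cos(1.8832/2)=0.588495, s=sin(1.8832/2)=0.808501; N=√[5040·1·120·6]=1904.940944
k: max(0,(1)−(3))=0 … min(4+(1),4−(3))=1
  k=0: (−1)^2·1904.9409/(240)·0.5885^6·0.8085^2 = +0.215520
  k=1: (−1)^3·1904.9409/(144)·0.5885^4·0.8085^4 = -0.677973
d^4_{3,1}(1.8832) = +0.215520 -0.677973 = -0.462452
Attach z-rotation phases: D = e^{-i(3)(0.5486)}·(-0.462452)·e^{-i(1)(1.2936)} = +0.453032+0.092869i

Re=0.4530 Im=0.0929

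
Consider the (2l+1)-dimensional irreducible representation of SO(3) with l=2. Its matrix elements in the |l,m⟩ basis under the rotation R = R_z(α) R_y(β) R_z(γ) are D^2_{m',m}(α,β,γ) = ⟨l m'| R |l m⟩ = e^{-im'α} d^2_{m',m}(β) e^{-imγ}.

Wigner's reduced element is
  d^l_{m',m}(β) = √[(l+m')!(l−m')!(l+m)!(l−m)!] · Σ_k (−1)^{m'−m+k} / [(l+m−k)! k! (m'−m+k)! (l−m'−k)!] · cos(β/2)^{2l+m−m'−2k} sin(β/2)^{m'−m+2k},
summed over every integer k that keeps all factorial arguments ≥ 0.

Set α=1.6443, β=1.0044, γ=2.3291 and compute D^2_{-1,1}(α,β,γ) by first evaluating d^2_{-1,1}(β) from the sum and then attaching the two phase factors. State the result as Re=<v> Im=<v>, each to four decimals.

Split into d^2_{-1,1}(β=1.0044) × two z-phases.
c=cos(1.0044/2)=0.876526, s=sin(1.0044/2)=0.481355; N=√[1·6·6·1]=6.000000
Admissible k: 2..3 (factorial args all ≥0)
  k=2: (−1)^0·6.0000/(2)·0.8765^2·0.4814^2 = +0.534050
  k=3: (−1)^1·6.0000/(6)·0.8765^0·0.4814^4 = -0.053686
d^2_{-1,1}(1.0044) = +0.534050 -0.053686 = +0.480364
Attach z-rotation phases: D = e^{-i(-1)(1.6443)}·(+0.480364)·e^{-i(1)(2.3291)} = +0.372063-0.303839i

Re=0.3721 Im=-0.3038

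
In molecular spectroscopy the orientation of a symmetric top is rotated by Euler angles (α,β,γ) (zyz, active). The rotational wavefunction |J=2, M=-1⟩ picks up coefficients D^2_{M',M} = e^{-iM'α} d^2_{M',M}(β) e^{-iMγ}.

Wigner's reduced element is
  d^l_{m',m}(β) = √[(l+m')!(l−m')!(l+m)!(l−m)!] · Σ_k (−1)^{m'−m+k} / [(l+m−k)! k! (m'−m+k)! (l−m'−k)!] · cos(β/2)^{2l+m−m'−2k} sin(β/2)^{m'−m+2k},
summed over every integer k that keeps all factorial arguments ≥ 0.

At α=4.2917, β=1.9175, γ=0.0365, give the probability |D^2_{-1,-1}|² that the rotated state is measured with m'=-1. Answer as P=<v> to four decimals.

P=0.3074

D^2_{-1,-1}(4.2917,1.9175,0.0365) = e^{-i·-1·4.2917}·d^2_{-1,-1}(1.9175)·e^{-i·-1·0.0365}. Compute d first:
c=cos(1.9175/2)=0.574544, s=sin(1.9175/2)=0.818474; N=√[1·6·1·6]=6.000000
k∈{0,1} keeps every argument non-negative
  k=0: (−1)^0·6.0000/(6)·0.5745^4·0.8185^0 = +0.108966
  k=1: (−1)^1·6.0000/(2)·0.5745^2·0.8185^2 = -0.663402
d^2_{-1,-1}(1.9175) = +0.108966 -0.663402 = -0.554436
|D^2_{-1,-1}|² = |d^2_{-1,-1}(β)|² = (-0.554436)² = 0.307399 (the z-rotation phases have unit modulus)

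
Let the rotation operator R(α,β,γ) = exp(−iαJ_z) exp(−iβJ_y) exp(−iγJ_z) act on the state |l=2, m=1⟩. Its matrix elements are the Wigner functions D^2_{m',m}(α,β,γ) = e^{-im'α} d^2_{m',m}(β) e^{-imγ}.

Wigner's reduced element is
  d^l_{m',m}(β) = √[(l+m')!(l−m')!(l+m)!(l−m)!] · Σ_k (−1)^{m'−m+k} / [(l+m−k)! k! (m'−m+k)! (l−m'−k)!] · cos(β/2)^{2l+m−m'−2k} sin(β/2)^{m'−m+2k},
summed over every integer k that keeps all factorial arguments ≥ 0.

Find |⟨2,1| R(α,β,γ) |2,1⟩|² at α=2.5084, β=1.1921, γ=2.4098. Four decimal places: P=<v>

P=0.0318

First d^2_{1,1}(β=1.1921), then the phase factors e^{-i(1)α} and e^{-i(1)γ}:
Half-angle: c=0.827560, s=0.561378. N=√(6·1·6·1)=6.000000
The bounds max(0,m−m')=0 and min(l+m,l−m')=1 give 2 terms
  k=0: (−1)^0·6.0000/(6)·0.8276^4·0.5614^0 = +0.469026
  k=1: (−1)^1·6.0000/(2)·0.8276^2·0.5614^2 = -0.647486
d^2_{1,1}(1.1921) = +0.469026 -0.647486 = -0.178460
|D^2_{1,1}|² = |d^2_{1,1}(β)|² = (-0.178460)² = 0.031848 (the z-rotation phases have unit modulus)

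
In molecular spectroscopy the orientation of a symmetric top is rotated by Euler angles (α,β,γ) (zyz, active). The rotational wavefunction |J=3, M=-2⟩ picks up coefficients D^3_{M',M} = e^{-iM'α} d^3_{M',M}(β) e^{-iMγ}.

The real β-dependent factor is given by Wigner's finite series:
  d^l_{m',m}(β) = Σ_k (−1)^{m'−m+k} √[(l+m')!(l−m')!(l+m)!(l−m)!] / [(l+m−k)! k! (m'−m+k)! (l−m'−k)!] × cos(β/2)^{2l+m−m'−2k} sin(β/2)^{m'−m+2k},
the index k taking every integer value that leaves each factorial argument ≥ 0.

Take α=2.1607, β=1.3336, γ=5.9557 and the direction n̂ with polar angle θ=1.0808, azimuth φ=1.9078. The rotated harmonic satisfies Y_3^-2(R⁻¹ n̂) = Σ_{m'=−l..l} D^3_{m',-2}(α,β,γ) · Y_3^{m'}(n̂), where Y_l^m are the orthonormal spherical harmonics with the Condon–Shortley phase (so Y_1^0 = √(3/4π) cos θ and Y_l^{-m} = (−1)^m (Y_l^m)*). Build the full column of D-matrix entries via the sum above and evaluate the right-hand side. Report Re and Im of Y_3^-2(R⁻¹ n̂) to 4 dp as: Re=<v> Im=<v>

Need the full column D^3_{m',-2} for m'=−3..3 at α=2.1607, β=1.3336, γ=5.9557.
cos(β/2)=0.785805, sin(β/2)=0.618475
d^3_{-3,-2}: single k=1 term ⇒ +0.453911;  D = +0.407520-0.199907i
d^3_{-2,-2}: k∈[0..1] ⇒ +0.235444 -0.729243 = -0.493799;  D = +0.427337+0.247429i
d^3_{-1,-2}: k∈[0..1] ⇒ -0.585997 +0.726005 = +0.140008;  D = +0.009103+0.139712i
d^3_{0,-2}: k∈[0..1] ⇒ +0.798846 -0.494854 = +0.303992;  D = +0.241085-0.185172i
d^3_{1,-2}: k∈[0..1] ⇒ -0.726005 +0.224866 = -0.501139;  D = +0.474757+0.160456i
d^3_{2,-2}: k∈[0..1] ⇒ +0.451738 -0.055967 = +0.395771;  D = +0.103267+0.382061i
d^3_{3,-2}: single k=0 term ⇒ -0.174181;  D = -0.114447+0.131304i
Y_3^{m'}(θ=1.0808,φ=1.9078) and Σ D·Y over m':
  (+0.4075-0.1999i)·(+0.2429+0.1522i)  (+0.4273+0.2474i)·(-0.2926+0.2337i)  (+0.0091+0.1397i)·(-0.0101-0.0289i)  (+0.2411-0.1852i)·(-0.3324+0.0000i)  (+0.4748+0.1605i)·(+0.0101-0.0289i)  (+0.1033+0.3821i)·(-0.2926-0.2337i)  (-0.1144+0.1313i)·(-0.2429+0.1522i)
Y_3^-2(R⁻¹ n̂) = -0.053308-0.096495i

Re=-0.0533 Im=-0.0965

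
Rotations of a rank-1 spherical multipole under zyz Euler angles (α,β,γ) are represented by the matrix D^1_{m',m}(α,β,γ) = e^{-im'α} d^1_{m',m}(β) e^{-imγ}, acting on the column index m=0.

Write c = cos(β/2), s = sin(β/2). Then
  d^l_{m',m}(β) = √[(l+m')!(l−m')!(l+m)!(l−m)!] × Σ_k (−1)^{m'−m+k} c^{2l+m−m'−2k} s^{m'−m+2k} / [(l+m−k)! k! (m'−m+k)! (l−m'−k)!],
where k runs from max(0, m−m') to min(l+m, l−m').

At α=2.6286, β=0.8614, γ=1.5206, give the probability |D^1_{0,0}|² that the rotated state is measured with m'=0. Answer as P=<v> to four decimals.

P=0.4243

D^1_{0,0}(2.6286,0.8614,1.5206) = e^{-i·0·2.6286}·d^1_{0,0}(0.8614)·e^{-i·0·1.5206}. Compute d first:
With c≡cos(β/2)=0.908674 and s≡sin(β/2)=0.417507, N=[1·1·1·1]^{1/2}=1.000000
The bounds max(0,m−m')=0 and min(l+m,l−m')=1 give 2 terms
  k=0: (−1)^0·1.0000/(1)·0.9087^2·0.4175^0 = +0.825688
  k=1: (−1)^1·1.0000/(1)·0.9087^0·0.4175^2 = -0.174312
d^1_{0,0}(0.8614) = +0.825688 -0.174312 = +0.651376
|D^1_{0,0}|² = |d^1_{0,0}(β)|² = (+0.651376)² = 0.424290 (the z-rotation phases have unit modulus)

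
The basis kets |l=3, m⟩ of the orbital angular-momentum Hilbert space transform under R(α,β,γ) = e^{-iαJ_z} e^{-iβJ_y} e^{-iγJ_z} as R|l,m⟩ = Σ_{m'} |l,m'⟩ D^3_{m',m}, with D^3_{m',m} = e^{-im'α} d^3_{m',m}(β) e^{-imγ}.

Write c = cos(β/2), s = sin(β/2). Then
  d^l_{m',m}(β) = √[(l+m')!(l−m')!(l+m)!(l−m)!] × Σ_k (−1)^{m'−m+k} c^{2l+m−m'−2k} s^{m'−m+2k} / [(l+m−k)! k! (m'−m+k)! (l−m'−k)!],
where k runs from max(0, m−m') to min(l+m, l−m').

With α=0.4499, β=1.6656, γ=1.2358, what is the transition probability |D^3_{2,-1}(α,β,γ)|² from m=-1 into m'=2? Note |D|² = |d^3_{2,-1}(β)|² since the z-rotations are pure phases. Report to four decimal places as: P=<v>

P=0.0951

D^3_{2,-1}(0.4499,1.6656,1.2358) = e^{-i·2·0.4499}·d^3_{2,-1}(1.6656)·e^{-i·-1·1.2358}. Compute d first:
Half-angle: c=0.672807, s=0.739818. N=√(120·1·2·24)=75.894664
k∈{0,1} keeps every argument non-negative
  k=0: (−1)^3·75.8947/(12)·0.6728^3·0.7398^3 = -0.779967
  k=1: (−1)^4·75.8947/(24)·0.6728^1·0.7398^5 = +0.471536
d^3_{2,-1}(1.6656) = -0.779967 +0.471536 = -0.308431
|D^3_{2,-1}|² = |d^3_{2,-1}(β)|² = (-0.308431)² = 0.095129 (the z-rotation phases have unit modulus)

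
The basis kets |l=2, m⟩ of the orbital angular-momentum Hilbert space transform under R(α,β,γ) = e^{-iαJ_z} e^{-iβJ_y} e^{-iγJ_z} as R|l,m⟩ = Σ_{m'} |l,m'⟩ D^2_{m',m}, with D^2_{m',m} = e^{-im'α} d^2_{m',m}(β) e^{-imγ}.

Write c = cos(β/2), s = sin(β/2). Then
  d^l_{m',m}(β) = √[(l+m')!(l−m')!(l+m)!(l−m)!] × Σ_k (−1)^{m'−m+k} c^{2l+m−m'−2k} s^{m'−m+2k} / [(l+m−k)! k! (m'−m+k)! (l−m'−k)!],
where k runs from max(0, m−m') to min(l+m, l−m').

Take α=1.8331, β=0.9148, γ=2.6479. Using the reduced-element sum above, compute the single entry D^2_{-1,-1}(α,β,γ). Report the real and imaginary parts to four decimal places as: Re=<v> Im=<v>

Re=-0.0406 Im=-0.1723

D^2_{-1,-1}(1.8331,0.9148,2.6479) = e^{-i·-1·1.8331}·d^2_{-1,-1}(0.9148)·e^{-i·-1·2.6479}. Compute d first:
c=cos(0.9148/2)=0.897204, s=sin(0.9148/2)=0.441617; N=√[1·6·1·6]=6.000000
Admissible k: 0..1 (factorial args all ≥0)
  k=0: (−1)^0·6.0000/(6)·0.8972^4·0.4416^0 = +0.647984
  k=1: (−1)^1·6.0000/(2)·0.8972^2·0.4416^2 = -0.470972
d^2_{-1,-1}(0.9148) = +0.647984 -0.470972 = +0.177012
Attach z-rotation phases: D = e^{-i(-1)(1.8331)}·(+0.177012)·e^{-i(-1)(2.6479)} = -0.040594-0.172295i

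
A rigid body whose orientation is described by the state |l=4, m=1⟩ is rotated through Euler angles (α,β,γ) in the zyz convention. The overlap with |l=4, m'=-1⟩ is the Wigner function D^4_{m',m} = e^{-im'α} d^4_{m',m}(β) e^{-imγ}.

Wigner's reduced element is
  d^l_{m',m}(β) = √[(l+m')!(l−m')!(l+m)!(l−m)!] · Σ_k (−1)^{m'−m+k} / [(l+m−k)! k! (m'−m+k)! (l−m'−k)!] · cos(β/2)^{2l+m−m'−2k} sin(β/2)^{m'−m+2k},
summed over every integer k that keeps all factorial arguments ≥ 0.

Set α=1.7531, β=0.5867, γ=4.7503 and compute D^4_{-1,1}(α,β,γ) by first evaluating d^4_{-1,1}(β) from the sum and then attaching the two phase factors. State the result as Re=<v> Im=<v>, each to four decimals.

Split into d^4_{-1,1}(β=0.5867) × two z-phases.
With c≡cos(β/2)=0.957281 and s≡sin(β/2)=0.289161, N=[6·120·120·6]^{1/2}=720.000000
Admissible k: 2..5 (factorial args all ≥0)
  k=2: (−1)^0·720.0000/(72)·0.9573^6·0.2892^2 = +0.643449
  k=3: (−1)^1·720.0000/(24)·0.9573^4·0.2892^4 = -0.176131
  k=4: (−1)^2·720.0000/(48)·0.9573^2·0.2892^6 = +0.008035
  k=5: (−1)^3·720.0000/(720)·0.9573^0·0.2892^8 = -0.000049
d^4_{-1,1}(0.5867) = +0.643449 -0.176131 +0.008035 -0.000049 = +0.475305
Phases: e^{-i·(-1)·1.7531}=-0.181296+0.983429i, e^{-i·(1)·4.7503}=+0.037902+0.999281i ⇒ D=-0.470358-0.068392i

Re=-0.4704 Im=-0.0684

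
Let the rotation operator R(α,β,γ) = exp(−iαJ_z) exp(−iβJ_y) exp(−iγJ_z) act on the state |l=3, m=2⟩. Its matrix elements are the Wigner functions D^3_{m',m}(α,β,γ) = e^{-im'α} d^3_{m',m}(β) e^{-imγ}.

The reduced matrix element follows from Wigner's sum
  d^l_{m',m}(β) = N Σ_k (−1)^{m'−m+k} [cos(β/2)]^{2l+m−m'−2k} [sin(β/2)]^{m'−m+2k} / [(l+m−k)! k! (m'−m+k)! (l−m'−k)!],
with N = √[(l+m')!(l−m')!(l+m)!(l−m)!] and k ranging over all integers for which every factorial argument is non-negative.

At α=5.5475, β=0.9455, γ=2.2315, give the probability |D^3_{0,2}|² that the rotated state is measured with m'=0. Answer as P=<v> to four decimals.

First d^3_{0,2}(β=0.9455), then the phase factors e^{-i(0)α} and e^{-i(2)γ}:
With c≡cos(β/2)=0.890319 and s≡sin(β/2)=0.455336, N=[6·6·120·1]^{1/2}=65.726707
k: max(0,(2)−(0))=2 … min(3+(2),3−(0))=3
  k=2: (−1)^0·65.7267/(12)·0.8903^4·0.4553^2 = +0.713524
  k=3: (−1)^1·65.7267/(12)·0.8903^2·0.4553^4 = -0.186630
d^3_{0,2}(0.9455) = +0.713524 -0.186630 = +0.526894
|D^3_{0,2}|² = |d^3_{0,2}(β)|² = (+0.526894)² = 0.277618 (the z-rotation phases have unit modulus)

P=0.2776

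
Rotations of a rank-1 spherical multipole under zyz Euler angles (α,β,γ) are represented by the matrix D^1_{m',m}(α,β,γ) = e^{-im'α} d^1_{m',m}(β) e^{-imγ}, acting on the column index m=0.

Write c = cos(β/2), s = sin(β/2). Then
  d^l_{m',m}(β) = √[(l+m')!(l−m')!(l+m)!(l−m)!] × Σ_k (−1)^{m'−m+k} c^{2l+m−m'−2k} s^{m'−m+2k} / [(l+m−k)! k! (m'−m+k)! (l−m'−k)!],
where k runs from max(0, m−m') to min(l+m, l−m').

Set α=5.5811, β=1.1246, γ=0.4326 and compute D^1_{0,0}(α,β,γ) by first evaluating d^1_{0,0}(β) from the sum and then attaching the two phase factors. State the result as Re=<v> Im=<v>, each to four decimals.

Re=0.4315 Im=0.0000

D^1_{0,0}(5.5811,1.1246,0.4326) = e^{-i·0·5.5811}·d^1_{0,0}(1.1246)·e^{-i·0·0.4326}. Compute d first:
Half-angle: c=0.846031, s=0.533133. N=√(1·1·1·1)=1.000000
The bounds max(0,m−m')=0 and min(l+m,l−m')=1 give 2 terms
  k=0: (−1)^0·1.0000/(1)·0.8460^2·0.5331^0 = +0.715769
  k=1: (−1)^1·1.0000/(1)·0.8460^0·0.5331^2 = -0.284231
d^1_{0,0}(1.1246) = +0.715769 -0.284231 = +0.431537
D = (+1.000000+0.000000i)·(+0.431537)·(+1.000000+0.000000i) = +0.431537+0.000000i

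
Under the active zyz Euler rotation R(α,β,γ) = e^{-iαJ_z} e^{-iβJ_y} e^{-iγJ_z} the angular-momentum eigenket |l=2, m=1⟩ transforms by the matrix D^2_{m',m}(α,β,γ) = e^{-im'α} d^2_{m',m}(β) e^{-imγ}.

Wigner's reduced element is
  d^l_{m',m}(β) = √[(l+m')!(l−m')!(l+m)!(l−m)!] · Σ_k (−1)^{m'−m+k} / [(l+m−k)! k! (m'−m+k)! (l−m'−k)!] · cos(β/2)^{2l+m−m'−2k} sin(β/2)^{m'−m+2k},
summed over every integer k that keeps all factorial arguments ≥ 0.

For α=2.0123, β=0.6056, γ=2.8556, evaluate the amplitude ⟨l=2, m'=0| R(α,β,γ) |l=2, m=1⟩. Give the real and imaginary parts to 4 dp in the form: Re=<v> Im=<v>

First d^2_{0,1}(β=0.6056), then the phase factors e^{-i(0)α} and e^{-i(1)γ}:
With c≡cos(β/2)=0.954505 and s≡sin(β/2)=0.298194, N=[2·2·6·1]^{1/2}=4.898979
The bounds max(0,m−m')=1 and min(l+m,l−m')=2 give 2 terms
  k=1: (−1)^0·4.8990/(2)·0.9545^3·0.2982^1 = +0.635199
  k=2: (−1)^1·4.8990/(2)·0.9545^1·0.2982^3 = -0.061994
d^2_{0,1}(0.6056) = +0.635199 -0.061994 = +0.573204
Phases: e^{-i·(0)·2.0123}=+1.000000+0.000000i, e^{-i·(1)·2.8556}=-0.959382-0.282110i ⇒ D=-0.549922-0.161707i

Re=-0.5499 Im=-0.1617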